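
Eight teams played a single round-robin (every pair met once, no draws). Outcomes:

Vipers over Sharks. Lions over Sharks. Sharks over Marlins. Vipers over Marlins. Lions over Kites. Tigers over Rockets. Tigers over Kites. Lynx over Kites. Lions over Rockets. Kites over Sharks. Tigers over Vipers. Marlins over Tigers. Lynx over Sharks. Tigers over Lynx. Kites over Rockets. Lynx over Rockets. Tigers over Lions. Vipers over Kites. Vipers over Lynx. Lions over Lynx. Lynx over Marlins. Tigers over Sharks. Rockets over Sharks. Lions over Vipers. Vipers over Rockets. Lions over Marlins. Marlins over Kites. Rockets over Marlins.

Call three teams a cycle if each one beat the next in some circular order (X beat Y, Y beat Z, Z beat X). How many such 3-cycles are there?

7

Win totals: Tigers 6, Lynx 4, Marlins 2, Rockets 2, Lions 6, Kites 2, Vipers 5, Sharks 1.
A team with w wins dominates both others in C(w,2) triples; summing gives 15 + 6 + 1 + 1 + 15 + 1 + 10 + 0 = 49 transitive triples.
Total triples C(8,3) = 56, so cyclic triples = 56 − 49 = 7.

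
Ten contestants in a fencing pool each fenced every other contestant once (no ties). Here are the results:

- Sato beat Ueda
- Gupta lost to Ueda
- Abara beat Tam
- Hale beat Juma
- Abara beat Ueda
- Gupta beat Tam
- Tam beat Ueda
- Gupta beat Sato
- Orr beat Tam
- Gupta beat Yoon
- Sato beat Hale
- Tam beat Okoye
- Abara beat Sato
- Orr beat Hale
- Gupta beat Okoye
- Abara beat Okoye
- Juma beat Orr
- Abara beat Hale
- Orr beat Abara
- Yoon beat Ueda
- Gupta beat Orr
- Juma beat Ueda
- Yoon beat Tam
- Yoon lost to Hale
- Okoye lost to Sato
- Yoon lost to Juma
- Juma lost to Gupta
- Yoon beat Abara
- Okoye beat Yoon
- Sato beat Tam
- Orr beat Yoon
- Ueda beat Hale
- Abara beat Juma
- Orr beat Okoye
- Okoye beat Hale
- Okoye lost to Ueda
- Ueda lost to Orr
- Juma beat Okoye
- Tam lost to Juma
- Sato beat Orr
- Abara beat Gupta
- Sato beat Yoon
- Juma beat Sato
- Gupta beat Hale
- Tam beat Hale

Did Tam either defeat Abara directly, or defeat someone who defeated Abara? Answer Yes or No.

No

Tam did not beat Abara directly.
Tam beat Hale, Ueda, Okoye, but each of them lost to Abara. No two-step path.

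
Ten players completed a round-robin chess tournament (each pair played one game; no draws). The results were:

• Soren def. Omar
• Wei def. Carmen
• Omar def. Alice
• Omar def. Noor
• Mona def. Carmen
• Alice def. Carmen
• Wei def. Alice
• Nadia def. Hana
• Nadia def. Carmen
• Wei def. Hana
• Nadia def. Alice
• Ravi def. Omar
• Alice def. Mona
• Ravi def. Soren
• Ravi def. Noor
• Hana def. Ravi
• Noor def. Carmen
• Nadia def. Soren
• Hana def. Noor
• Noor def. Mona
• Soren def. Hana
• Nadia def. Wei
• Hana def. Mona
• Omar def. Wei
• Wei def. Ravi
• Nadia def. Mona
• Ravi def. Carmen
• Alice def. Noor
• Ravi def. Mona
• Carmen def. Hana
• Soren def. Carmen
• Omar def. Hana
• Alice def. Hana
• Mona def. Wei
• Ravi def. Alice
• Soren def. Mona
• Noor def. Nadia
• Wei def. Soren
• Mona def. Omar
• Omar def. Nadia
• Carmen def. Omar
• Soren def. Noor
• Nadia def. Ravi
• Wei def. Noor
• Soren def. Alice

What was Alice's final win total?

Alice's results: beat Noor, Hana, Mona, Carmen; lost to Wei, Nadia, Ravi, Omar, Soren.
That is 4 wins.

4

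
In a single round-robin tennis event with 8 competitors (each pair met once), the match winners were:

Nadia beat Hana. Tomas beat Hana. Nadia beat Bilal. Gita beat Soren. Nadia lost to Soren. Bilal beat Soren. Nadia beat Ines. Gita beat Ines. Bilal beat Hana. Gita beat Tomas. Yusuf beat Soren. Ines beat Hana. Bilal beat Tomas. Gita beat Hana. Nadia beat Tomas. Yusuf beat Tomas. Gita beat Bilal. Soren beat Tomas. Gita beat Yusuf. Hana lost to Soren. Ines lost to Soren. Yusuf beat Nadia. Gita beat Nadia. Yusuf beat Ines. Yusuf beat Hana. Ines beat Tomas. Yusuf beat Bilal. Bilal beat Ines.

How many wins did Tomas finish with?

1

Tomas' results: beat Hana; lost to Bilal, Ines, Gita, Nadia, Yusuf, Soren.
That is 1 win.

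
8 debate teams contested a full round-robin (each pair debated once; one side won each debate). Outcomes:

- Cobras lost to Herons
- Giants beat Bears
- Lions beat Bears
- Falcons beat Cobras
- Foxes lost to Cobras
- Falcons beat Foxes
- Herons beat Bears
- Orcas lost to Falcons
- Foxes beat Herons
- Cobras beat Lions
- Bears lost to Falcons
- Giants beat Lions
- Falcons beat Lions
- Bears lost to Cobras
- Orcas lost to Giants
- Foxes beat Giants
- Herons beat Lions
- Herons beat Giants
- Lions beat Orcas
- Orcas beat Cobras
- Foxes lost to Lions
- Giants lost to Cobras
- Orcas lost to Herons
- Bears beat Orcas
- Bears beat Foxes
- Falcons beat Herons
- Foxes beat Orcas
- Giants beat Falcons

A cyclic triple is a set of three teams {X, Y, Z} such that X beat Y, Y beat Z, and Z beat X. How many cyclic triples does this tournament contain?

Win totals: Cobras 4, Orcas 1, Lions 3, Herons 5, Foxes 3, Falcons 6, Bears 2, Giants 4.
A team with w wins dominates both others in C(w,2) triples; summing gives 6 + 0 + 3 + 10 + 3 + 15 + 1 + 6 = 44 transitive triples.
Total triples C(8,3) = 56, so cyclic triples = 56 − 44 = 12.

12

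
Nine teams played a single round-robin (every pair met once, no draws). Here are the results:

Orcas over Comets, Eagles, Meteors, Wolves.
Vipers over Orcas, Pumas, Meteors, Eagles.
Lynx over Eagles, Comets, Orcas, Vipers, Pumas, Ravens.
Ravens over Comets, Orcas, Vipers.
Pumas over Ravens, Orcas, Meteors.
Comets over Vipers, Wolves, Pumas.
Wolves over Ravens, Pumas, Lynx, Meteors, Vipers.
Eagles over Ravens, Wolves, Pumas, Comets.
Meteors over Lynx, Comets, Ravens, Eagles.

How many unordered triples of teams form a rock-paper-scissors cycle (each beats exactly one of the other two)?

26

Win totals: Wolves 5, Comets 3, Ravens 3, Eagles 4, Vipers 4, Pumas 3, Meteors 4, Orcas 4, Lynx 6.
A team with w wins dominates both others in C(w,2) triples; summing gives 10 + 3 + 3 + 6 + 6 + 3 + 6 + 6 + 15 = 58 transitive triples.
Total triples C(9,3) = 84, so cyclic triples = 84 − 58 = 26.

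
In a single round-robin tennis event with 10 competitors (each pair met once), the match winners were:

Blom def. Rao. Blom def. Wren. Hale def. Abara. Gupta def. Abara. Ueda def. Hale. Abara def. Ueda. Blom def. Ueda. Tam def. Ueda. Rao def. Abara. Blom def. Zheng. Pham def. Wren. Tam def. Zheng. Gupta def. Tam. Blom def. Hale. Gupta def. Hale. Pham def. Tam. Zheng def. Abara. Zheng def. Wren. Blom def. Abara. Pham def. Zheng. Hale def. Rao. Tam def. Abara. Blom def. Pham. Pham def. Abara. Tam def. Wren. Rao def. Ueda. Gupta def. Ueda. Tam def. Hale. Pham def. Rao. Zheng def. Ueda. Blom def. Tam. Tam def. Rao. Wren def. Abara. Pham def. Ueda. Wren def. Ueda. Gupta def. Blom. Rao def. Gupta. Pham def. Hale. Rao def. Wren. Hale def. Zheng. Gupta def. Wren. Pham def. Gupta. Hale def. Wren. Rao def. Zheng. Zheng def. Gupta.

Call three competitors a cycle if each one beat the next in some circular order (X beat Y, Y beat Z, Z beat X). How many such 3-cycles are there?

Win totals: Abara 1, Pham 8, Ueda 1, Hale 4, Gupta 6, Tam 6, Zheng 4, Blom 8, Wren 2, Rao 5.
A competitor with w wins dominates both others in C(w,2) triples; summing gives 0 + 28 + 0 + 6 + 15 + 15 + 6 + 28 + 1 + 10 = 109 transitive triples.
Total triples C(10,3) = 120, so cyclic triples = 120 − 109 = 11.

11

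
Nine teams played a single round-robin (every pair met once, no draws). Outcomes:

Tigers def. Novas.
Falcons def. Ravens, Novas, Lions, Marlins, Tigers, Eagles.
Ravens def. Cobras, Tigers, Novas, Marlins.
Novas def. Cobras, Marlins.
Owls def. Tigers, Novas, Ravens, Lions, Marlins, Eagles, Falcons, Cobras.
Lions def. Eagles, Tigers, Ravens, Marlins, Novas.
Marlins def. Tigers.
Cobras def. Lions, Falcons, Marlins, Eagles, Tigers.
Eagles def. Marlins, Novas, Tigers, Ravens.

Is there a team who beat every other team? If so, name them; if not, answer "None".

Owls

Owls has 8 wins out of 8 opponents — a perfect record.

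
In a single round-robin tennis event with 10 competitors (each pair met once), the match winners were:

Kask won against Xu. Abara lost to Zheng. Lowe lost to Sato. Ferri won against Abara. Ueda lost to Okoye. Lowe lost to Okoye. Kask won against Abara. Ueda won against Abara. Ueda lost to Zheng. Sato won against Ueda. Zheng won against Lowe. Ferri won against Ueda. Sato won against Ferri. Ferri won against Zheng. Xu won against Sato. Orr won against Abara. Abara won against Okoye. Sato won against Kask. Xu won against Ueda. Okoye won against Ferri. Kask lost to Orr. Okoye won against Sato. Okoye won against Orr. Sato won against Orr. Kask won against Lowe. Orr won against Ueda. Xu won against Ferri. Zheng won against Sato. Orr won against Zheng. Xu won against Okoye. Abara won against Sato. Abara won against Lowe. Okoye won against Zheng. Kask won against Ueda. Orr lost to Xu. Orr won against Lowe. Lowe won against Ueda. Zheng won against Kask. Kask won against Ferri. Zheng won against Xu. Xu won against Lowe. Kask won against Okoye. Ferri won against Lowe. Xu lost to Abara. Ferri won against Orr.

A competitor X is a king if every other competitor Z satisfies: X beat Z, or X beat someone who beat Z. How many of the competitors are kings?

8

Ueda cannot reach Orr, Ferri, Kask, Zheng in two steps.
Abara reaches everyone (king).
Xu reaches everyone (king).
Okoye reaches everyone (king).
Sato reaches everyone (king).
Orr reaches everyone (king).
Ferri reaches everyone (king).
Lowe cannot reach Xu, Okoye, Sato, Orr, Ferri, Kask, Zheng in two steps.
Kask reaches everyone (king).
Zheng reaches everyone (king).
Kings: Abara, Xu, Okoye, Sato, Orr, Ferri, Kask, Zheng — 8.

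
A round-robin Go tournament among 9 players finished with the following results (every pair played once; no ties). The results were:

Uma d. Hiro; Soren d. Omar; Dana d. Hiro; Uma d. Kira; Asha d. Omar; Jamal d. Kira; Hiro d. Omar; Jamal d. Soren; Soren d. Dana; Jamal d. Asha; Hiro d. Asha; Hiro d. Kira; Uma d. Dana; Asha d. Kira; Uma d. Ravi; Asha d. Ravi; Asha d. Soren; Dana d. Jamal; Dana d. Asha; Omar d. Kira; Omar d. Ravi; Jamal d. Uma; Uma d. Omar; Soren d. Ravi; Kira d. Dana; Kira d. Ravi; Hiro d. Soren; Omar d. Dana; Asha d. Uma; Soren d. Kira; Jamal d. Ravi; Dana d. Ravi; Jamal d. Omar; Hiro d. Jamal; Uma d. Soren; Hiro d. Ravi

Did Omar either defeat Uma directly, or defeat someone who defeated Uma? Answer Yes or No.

No

Omar did not beat Uma directly.
Omar beat Dana, Kira, Ravi, but each of them lost to Uma. No two-step path.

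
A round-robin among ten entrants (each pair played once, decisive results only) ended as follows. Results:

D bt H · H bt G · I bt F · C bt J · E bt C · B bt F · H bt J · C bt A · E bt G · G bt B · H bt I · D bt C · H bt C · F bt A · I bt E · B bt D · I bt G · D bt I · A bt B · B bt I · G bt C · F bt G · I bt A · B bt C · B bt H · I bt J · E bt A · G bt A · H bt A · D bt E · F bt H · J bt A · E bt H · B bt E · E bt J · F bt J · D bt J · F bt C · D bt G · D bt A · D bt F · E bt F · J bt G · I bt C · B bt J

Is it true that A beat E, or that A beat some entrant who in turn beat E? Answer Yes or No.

Yes

A did not beat E directly.
A beat B. Of those, B beat E.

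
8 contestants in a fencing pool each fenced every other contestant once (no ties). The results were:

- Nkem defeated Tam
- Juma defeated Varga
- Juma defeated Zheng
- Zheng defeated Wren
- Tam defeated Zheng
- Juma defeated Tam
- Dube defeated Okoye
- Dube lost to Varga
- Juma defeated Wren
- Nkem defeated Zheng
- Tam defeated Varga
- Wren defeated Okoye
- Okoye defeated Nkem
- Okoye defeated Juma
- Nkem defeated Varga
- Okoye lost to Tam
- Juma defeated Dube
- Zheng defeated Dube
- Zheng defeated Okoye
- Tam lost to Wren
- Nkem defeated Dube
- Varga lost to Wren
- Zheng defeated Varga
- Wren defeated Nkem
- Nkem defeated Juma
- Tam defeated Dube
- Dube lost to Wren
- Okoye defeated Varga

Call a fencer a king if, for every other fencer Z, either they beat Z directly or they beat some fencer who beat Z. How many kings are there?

6

Varga cannot reach Wren, Nkem, Tam, Zheng, Juma in two steps.
Wren reaches everyone (king).
Nkem reaches everyone (king).
Tam reaches everyone (king).
Dube cannot reach Wren, Tam, Zheng in two steps.
Okoye reaches everyone (king).
Zheng reaches everyone (king).
Juma reaches everyone (king).
Kings: Wren, Nkem, Tam, Okoye, Zheng, Juma — 6.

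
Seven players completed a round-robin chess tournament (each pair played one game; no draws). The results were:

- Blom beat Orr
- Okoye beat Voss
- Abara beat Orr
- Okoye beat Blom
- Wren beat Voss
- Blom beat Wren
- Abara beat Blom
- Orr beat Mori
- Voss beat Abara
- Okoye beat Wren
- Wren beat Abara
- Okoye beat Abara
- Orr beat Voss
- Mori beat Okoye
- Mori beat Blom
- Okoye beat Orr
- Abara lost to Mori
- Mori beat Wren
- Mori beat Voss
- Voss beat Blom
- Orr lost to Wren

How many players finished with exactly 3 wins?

Win totals: Orr 2, Wren 3, Okoye 5, Abara 2, Mori 5, Voss 2, Blom 2.
Exactly 3: Wren — 1 player.

1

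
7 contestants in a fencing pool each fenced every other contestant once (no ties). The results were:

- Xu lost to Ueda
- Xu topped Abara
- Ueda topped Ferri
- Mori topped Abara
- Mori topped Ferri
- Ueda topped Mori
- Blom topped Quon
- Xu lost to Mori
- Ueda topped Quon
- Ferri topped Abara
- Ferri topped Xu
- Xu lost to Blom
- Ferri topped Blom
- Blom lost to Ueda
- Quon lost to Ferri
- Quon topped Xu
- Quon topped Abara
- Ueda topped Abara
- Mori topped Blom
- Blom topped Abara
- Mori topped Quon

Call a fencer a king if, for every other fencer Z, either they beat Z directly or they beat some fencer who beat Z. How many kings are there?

1

Blom cannot reach Mori, Ferri, Ueda in two steps.
Mori cannot reach Ueda in two steps.
Ferri cannot reach Mori, Ueda in two steps.
Ueda reaches everyone (king).
Quon cannot reach Blom, Mori, Ferri, Ueda in two steps.
Abara cannot reach Blom, Mori, Ferri, Ueda, Quon, Xu in two steps.
Xu cannot reach Blom, Mori, Ferri, Ueda, Quon in two steps.
Kings: Ueda — 1.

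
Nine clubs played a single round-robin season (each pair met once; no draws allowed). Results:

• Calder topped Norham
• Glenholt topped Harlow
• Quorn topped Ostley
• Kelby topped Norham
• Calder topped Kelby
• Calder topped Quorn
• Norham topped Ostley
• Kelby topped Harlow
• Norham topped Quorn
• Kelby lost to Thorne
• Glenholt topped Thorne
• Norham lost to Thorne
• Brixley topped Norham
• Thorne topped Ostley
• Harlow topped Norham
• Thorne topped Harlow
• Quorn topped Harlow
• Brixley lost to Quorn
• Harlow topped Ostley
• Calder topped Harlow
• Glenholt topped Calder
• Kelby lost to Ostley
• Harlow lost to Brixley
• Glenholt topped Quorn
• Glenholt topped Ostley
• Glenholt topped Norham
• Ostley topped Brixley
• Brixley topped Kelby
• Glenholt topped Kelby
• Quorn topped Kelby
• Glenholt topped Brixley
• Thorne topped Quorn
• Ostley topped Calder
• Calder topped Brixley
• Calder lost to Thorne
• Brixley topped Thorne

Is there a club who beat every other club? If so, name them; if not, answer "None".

Glenholt

Glenholt has 8 wins out of 8 opponents — a perfect record.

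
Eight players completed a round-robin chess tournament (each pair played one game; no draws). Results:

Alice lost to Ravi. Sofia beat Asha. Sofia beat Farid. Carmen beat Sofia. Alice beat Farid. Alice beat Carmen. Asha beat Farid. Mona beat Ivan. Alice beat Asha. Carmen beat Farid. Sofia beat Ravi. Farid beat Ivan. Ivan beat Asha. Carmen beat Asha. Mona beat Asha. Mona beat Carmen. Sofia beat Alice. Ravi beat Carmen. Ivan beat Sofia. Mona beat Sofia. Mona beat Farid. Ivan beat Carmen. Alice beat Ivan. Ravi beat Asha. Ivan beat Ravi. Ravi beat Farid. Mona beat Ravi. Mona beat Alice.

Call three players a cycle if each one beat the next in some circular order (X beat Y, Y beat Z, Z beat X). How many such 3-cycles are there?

Win totals: Asha 1, Mona 7, Ravi 4, Carmen 3, Sofia 4, Ivan 4, Alice 4, Farid 1.
A player with w wins dominates both others in C(w,2) triples; summing gives 0 + 21 + 6 + 3 + 6 + 6 + 6 + 0 = 48 transitive triples.
Total triples C(8,3) = 56, so cyclic triples = 56 − 48 = 8.

8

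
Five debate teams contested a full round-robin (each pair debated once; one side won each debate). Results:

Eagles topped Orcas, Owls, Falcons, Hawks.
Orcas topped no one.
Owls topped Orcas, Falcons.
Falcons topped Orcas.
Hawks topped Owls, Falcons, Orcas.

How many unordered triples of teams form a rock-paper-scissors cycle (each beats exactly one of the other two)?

Of the C(5,3) = 10 triples, the cyclic ones are: none.
That is 0.

0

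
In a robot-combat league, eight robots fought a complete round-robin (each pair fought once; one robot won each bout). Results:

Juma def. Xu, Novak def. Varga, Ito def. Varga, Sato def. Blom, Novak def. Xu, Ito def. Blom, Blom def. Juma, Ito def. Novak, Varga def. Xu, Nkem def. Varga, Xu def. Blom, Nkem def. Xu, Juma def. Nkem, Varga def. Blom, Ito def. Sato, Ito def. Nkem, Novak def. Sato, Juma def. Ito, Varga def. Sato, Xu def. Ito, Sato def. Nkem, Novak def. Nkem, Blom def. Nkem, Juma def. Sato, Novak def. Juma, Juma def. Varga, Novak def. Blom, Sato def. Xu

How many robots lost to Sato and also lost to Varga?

2

Sato beat: Xu, Blom, Nkem.
Varga beat: Xu, Blom, Sato.
Both beat: Xu, Blom — 2.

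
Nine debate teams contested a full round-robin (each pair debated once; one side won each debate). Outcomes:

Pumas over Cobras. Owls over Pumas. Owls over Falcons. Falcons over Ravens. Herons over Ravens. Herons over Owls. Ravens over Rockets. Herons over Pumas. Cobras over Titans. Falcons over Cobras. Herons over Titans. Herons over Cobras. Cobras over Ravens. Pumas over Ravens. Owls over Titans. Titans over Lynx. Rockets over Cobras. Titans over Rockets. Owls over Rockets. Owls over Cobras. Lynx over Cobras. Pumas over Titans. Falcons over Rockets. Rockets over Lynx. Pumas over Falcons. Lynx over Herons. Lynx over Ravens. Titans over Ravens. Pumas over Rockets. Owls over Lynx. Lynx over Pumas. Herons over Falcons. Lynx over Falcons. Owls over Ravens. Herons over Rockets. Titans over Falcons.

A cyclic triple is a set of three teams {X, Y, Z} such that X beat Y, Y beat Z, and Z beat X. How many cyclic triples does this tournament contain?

11

Win totals: Herons 7, Falcons 3, Cobras 2, Pumas 5, Titans 4, Ravens 1, Rockets 2, Owls 7, Lynx 5.
A team with w wins dominates both others in C(w,2) triples; summing gives 21 + 3 + 1 + 10 + 6 + 0 + 1 + 21 + 10 = 73 transitive triples.
Total triples C(9,3) = 84, so cyclic triples = 84 − 73 = 11.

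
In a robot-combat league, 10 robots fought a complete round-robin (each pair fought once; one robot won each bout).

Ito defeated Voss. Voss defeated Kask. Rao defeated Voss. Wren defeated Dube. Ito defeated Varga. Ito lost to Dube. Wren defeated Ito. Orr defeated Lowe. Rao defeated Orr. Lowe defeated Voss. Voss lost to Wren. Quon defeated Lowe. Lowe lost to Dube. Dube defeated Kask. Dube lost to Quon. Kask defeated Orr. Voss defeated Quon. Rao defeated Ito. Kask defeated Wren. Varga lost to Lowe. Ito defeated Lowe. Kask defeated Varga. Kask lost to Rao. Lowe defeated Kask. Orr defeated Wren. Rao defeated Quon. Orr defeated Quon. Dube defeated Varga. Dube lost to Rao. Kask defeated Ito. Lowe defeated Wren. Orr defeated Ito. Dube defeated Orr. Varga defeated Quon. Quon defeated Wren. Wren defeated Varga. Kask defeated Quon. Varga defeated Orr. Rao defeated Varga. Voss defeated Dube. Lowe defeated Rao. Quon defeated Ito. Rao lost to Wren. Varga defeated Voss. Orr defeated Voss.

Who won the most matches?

Rao

Win totals: Kask 5, Ito 3, Rao 7, Voss 3, Quon 4, Wren 5, Orr 5, Lowe 5, Varga 3, Dube 5.
Rao leads with 7 wins (next highest: 5).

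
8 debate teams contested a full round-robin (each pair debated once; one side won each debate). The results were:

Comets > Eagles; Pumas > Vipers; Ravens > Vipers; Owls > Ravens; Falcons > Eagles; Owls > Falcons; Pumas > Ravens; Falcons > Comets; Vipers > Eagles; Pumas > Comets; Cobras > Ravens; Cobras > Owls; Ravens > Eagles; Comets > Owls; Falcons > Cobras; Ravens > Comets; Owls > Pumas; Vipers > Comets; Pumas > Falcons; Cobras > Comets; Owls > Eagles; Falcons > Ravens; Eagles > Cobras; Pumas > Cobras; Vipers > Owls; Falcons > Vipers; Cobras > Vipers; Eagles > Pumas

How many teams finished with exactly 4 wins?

2

Win totals: Ravens 3, Vipers 3, Cobras 4, Owls 4, Comets 2, Falcons 5, Pumas 5, Eagles 2.
Exactly 4: Cobras, Owls — 2 teams.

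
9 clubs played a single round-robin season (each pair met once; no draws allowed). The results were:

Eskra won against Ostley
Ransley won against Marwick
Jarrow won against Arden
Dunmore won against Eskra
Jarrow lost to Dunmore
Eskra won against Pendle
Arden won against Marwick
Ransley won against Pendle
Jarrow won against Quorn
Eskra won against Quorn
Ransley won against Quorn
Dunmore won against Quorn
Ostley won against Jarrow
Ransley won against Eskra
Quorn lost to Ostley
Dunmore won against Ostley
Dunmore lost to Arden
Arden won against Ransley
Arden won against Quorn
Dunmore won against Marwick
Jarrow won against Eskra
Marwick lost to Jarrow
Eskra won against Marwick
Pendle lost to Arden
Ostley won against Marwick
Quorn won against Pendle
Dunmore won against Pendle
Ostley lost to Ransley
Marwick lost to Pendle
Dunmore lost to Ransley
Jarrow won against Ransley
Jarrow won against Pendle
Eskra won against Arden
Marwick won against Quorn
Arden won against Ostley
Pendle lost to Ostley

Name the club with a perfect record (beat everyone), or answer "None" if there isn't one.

Highest win total is Ransley with 6 (out of 8 possible).
Ransley lost to Arden, Jarrow, so no club went undefeated.

None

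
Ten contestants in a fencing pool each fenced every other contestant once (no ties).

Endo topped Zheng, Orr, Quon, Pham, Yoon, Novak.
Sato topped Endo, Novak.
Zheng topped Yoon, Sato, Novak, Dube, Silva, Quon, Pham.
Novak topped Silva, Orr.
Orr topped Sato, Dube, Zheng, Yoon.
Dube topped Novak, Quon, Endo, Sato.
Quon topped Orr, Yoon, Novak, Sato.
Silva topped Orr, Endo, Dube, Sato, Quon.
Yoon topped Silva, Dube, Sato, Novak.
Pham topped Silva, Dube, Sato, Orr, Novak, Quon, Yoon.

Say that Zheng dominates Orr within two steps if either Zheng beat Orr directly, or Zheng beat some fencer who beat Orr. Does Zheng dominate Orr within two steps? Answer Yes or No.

Yes

Zheng did not beat Orr directly.
Zheng beat Quon, Silva, Novak, Pham, Sato, Dube, Yoon. Of those, Quon beat Orr.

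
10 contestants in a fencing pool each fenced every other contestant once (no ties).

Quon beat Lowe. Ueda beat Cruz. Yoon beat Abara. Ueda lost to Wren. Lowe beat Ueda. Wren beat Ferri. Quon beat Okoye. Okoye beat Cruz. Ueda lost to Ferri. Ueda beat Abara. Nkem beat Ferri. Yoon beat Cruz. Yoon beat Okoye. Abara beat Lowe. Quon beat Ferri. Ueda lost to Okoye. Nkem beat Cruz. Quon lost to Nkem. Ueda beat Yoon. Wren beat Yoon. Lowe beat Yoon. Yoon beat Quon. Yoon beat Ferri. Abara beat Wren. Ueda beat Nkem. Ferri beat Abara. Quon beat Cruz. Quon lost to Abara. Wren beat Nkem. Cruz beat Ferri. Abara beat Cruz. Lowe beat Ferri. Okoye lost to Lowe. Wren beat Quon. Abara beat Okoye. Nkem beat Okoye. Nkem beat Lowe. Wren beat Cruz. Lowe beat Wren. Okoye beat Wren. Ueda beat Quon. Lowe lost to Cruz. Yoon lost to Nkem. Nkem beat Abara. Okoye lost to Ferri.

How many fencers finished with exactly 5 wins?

Win totals: Nkem 7, Quon 4, Okoye 3, Abara 5, Cruz 2, Yoon 5, Lowe 5, Wren 6, Ferri 3, Ueda 5.
Exactly 5: Abara, Yoon, Lowe, Ueda — 4 fencers.

4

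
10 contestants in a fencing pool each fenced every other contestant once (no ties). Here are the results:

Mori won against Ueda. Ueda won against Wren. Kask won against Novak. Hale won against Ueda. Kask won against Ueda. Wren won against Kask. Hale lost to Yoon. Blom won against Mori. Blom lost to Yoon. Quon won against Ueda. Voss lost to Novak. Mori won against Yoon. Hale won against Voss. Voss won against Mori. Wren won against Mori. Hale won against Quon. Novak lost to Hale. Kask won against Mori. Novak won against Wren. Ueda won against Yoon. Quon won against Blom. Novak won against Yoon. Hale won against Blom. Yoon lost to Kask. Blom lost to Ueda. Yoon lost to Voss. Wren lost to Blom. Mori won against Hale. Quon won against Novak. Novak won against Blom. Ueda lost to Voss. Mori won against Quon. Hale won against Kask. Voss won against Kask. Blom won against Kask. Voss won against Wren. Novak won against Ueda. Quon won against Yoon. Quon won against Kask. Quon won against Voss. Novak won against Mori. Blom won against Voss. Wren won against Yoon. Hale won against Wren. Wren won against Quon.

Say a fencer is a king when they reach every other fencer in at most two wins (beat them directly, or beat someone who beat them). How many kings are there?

9

Mori reaches everyone (king).
Voss reaches everyone (king).
Yoon reaches everyone (king).
Blom reaches everyone (king).
Ueda cannot reach Novak in two steps.
Quon reaches everyone (king).
Novak reaches everyone (king).
Kask reaches everyone (king).
Hale reaches everyone (king).
Wren reaches everyone (king).
Kings: Mori, Voss, Yoon, Blom, Quon, Novak, Kask, Hale, Wren — 9.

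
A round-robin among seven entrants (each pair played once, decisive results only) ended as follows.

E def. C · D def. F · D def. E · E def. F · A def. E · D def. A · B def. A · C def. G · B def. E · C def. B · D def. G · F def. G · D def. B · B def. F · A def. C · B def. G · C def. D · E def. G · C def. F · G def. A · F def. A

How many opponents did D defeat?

D's results: beat A, B, E, F, G; lost to C.
That is 5 wins.

5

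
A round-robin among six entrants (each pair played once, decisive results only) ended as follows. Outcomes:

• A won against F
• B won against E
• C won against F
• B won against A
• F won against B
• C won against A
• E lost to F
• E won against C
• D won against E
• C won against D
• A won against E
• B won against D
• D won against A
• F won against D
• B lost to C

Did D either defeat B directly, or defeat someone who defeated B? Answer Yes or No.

D did not beat B directly.
D beat A, E, but each of them lost to B. No two-step path.

No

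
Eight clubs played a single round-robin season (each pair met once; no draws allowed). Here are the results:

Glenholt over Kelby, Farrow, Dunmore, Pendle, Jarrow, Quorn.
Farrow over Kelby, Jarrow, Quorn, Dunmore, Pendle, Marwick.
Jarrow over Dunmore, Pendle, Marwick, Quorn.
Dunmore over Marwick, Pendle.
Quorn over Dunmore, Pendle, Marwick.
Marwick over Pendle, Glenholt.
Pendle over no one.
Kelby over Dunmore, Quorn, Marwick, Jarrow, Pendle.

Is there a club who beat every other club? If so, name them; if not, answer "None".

None

Highest win total is Glenholt with 6 (out of 7 possible).
Glenholt lost to Marwick, so no club went undefeated.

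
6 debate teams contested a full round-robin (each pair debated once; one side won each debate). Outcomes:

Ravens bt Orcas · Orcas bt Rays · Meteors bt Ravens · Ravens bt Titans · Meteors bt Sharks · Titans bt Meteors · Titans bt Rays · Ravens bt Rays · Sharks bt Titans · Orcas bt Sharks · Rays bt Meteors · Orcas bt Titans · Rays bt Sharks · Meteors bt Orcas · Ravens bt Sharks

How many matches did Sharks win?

Sharks' results: beat Titans; lost to Orcas, Ravens, Rays, Meteors.
That is 1 win.

1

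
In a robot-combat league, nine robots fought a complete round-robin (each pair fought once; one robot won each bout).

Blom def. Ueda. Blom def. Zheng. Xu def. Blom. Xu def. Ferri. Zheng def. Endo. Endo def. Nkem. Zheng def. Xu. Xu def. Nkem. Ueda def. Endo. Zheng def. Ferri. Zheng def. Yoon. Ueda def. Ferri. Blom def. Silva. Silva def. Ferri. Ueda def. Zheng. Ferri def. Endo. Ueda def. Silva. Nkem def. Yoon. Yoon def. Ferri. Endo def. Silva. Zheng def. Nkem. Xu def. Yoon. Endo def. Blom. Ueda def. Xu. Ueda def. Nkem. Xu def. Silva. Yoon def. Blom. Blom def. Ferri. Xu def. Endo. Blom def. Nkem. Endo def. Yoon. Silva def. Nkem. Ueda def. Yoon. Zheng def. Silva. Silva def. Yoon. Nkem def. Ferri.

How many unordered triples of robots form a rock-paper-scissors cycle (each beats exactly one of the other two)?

12

Win totals: Yoon 2, Xu 6, Nkem 2, Silva 3, Ueda 7, Blom 5, Ferri 1, Zheng 6, Endo 4.
A robot with w wins dominates both others in C(w,2) triples; summing gives 1 + 15 + 1 + 3 + 21 + 10 + 0 + 15 + 6 = 72 transitive triples.
Total triples C(9,3) = 84, so cyclic triples = 84 − 72 = 12.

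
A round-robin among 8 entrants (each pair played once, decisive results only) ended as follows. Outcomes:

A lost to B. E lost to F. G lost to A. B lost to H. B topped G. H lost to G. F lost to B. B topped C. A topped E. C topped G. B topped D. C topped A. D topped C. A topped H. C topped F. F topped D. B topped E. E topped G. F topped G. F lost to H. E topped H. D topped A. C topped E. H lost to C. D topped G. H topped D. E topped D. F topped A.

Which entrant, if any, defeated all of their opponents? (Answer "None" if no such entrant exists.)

Highest win total is B with 6 (out of 7 possible).
B lost to H, so no entrant went undefeated.

None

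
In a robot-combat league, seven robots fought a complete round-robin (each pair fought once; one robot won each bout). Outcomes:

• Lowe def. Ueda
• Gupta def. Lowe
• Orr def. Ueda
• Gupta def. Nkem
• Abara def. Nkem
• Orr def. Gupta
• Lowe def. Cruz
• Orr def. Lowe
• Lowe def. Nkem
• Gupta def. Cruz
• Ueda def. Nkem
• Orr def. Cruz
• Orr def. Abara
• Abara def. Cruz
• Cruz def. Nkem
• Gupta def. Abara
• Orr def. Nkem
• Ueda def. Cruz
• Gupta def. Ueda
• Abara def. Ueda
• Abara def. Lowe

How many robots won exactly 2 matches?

Win totals: Lowe 3, Abara 4, Ueda 2, Cruz 1, Orr 6, Gupta 5, Nkem 0.
Exactly 2: Ueda — 1 robot.

1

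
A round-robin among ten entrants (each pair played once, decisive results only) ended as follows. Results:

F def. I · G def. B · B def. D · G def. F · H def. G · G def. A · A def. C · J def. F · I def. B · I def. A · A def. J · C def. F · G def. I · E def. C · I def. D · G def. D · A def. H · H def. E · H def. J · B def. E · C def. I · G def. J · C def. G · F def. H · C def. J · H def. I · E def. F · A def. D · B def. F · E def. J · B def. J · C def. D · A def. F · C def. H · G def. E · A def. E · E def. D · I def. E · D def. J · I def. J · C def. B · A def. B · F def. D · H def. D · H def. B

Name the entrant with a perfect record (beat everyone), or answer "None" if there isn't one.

Highest win total is G with 7 (out of 9 possible).
G lost to C, H, so no entrant went undefeated.

None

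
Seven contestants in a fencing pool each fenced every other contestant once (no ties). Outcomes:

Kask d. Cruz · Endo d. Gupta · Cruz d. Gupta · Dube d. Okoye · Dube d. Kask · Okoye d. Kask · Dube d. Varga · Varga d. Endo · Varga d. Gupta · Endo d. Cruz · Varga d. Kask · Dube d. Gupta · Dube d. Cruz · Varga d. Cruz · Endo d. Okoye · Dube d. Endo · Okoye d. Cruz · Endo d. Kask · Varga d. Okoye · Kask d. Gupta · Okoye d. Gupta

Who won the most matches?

Win totals: Cruz 1, Endo 4, Kask 2, Varga 5, Gupta 0, Dube 6, Okoye 3.
Dube leads with 6 wins (next highest: 5).

Dube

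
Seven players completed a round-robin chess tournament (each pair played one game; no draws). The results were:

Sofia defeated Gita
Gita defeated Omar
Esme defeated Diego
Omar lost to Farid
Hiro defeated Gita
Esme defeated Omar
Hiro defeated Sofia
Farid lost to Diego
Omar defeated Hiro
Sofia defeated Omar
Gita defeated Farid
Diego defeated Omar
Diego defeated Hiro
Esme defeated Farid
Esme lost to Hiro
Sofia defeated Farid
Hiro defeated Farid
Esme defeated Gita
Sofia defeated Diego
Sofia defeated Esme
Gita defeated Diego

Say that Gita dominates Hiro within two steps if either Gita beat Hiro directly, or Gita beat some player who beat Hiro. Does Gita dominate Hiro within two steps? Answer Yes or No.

Yes

Gita did not beat Hiro directly.
Gita beat Farid, Omar, Diego. Of those, Omar beat Hiro.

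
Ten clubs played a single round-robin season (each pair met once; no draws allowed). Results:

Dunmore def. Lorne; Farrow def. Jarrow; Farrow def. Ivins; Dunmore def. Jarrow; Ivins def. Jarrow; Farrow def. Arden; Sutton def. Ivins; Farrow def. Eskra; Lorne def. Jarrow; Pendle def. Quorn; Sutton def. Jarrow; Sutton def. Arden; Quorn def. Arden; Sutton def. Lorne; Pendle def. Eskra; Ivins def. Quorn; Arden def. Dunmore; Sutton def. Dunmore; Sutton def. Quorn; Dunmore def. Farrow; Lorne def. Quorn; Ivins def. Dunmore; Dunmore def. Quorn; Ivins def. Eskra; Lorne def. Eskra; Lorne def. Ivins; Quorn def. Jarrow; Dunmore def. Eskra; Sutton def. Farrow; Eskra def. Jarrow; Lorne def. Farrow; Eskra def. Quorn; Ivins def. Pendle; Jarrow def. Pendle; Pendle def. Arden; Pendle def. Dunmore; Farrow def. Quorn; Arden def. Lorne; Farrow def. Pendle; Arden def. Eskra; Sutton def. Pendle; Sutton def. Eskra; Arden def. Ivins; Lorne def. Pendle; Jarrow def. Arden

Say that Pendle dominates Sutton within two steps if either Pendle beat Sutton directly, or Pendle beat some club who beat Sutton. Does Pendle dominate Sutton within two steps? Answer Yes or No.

Pendle did not beat Sutton directly.
Pendle beat Eskra, Quorn, Dunmore, Arden, but each of them lost to Sutton. No two-step path.

No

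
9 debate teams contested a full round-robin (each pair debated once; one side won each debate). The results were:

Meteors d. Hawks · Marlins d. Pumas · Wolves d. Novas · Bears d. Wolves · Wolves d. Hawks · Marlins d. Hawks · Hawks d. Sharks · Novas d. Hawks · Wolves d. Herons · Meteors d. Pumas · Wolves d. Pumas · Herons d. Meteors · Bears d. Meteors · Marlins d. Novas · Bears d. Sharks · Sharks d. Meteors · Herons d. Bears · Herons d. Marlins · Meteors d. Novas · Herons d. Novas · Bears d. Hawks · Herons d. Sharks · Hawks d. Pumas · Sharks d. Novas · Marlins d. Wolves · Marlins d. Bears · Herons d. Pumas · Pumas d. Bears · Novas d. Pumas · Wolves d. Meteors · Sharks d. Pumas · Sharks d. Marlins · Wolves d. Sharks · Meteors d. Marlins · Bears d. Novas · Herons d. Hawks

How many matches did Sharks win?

4

Sharks' results: beat Novas, Meteors, Marlins, Pumas; lost to Wolves, Bears, Herons, Hawks.
That is 4 wins.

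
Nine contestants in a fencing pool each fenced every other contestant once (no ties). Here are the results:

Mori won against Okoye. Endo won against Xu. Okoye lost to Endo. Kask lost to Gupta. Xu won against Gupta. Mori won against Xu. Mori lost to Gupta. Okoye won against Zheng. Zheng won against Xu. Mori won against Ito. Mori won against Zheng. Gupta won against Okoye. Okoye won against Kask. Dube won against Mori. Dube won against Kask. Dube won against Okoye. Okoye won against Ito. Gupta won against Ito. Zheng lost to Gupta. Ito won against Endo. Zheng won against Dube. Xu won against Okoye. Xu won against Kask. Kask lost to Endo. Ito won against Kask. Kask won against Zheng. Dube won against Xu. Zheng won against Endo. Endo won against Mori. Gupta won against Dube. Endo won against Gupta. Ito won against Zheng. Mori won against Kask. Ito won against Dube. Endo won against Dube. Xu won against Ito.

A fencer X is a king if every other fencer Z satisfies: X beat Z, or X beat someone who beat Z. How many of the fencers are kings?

Endo reaches everyone (king).
Ito reaches everyone (king).
Kask cannot reach Ito, Gupta, Mori, Okoye in two steps.
Gupta reaches everyone (king).
Xu reaches everyone (king).
Mori reaches everyone (king).
Okoye cannot reach Gupta, Mori in two steps.
Dube cannot reach Endo in two steps.
Zheng reaches everyone (king).
Kings: Endo, Ito, Gupta, Xu, Mori, Zheng — 6.

6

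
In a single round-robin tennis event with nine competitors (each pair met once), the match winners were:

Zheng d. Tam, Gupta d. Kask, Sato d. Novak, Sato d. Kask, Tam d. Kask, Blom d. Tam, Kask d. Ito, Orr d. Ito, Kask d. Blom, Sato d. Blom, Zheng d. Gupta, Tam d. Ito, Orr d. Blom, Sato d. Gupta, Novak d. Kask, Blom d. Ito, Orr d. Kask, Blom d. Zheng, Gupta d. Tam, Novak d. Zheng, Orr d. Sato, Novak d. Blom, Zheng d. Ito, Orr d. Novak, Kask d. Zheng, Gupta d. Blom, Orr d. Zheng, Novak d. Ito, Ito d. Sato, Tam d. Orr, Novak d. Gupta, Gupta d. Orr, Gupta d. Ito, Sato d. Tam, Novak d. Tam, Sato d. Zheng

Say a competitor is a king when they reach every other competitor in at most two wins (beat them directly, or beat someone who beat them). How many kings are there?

4

Zheng cannot reach Novak in two steps.
Novak reaches everyone (king).
Gupta reaches everyone (king).
Tam cannot reach Gupta in two steps.
Blom cannot reach Novak in two steps.
Kask cannot reach Novak, Orr in two steps.
Sato reaches everyone (king).
Ito cannot reach Orr in two steps.
Orr reaches everyone (king).
Kings: Novak, Gupta, Sato, Orr — 4.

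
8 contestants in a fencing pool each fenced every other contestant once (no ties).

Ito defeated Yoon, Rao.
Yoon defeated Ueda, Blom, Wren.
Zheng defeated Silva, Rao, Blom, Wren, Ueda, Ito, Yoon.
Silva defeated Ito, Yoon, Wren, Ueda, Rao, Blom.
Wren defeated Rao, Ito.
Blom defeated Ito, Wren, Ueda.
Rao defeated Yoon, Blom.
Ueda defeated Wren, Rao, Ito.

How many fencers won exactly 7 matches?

Win totals: Ito 2, Rao 2, Wren 2, Zheng 7, Silva 6, Yoon 3, Blom 3, Ueda 3.
Exactly 7: Zheng — 1 fencer.

1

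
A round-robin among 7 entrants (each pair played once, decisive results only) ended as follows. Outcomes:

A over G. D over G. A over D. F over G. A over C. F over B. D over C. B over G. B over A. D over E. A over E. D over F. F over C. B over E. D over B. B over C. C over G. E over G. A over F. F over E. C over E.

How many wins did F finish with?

4

F's results: beat B, C, E, G; lost to A, D.
That is 4 wins.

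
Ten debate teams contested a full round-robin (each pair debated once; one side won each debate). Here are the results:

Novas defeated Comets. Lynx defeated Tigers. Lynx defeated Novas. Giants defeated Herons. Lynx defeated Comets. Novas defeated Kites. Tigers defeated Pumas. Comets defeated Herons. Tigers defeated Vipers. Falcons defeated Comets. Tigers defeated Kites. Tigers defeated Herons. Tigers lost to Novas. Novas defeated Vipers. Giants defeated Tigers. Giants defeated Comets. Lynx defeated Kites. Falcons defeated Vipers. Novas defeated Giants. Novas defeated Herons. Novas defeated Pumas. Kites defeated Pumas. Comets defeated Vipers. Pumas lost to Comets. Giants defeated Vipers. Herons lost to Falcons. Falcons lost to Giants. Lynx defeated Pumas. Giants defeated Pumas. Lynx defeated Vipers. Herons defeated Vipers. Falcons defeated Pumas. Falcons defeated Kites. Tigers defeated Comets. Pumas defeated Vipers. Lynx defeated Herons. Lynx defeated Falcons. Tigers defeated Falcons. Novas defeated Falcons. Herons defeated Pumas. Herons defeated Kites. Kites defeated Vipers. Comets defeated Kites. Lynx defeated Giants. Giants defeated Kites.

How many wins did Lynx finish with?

9

Lynx's results: beat Giants, Comets, Vipers, Kites, Novas, Tigers, Pumas, Falcons, Herons; lost to no one.
That is 9 wins.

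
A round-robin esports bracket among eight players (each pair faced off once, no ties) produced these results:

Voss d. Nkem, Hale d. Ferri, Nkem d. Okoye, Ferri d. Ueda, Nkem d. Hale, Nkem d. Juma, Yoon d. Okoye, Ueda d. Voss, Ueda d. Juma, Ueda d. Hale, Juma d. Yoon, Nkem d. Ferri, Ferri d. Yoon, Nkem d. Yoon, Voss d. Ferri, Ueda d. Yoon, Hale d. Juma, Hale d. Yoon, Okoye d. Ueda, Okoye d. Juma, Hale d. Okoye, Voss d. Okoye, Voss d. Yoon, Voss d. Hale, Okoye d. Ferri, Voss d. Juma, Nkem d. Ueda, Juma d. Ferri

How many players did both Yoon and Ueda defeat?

0

Yoon beat: Okoye.
Ueda beat: Yoon, Voss, Juma, Hale.
No one was beaten by both.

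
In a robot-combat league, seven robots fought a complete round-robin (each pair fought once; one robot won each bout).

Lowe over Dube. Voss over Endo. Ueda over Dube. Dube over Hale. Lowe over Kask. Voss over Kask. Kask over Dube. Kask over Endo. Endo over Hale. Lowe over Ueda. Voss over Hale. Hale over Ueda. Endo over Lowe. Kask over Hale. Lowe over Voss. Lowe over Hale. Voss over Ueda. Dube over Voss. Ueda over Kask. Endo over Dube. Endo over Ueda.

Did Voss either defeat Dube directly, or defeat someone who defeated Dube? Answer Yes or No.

Yes

Voss did not beat Dube directly.
Voss beat Hale, Ueda, Kask, Endo. Of those, Ueda beat Dube.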